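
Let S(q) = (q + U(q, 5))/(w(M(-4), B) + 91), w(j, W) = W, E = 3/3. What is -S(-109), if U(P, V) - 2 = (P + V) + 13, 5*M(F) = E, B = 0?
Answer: 198/91 ≈ 2.1758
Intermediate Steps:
E = 1 (E = 3*(⅓) = 1)
M(F) = ⅕ (M(F) = (⅕)*1 = ⅕)
U(P, V) = 15 + P + V (U(P, V) = 2 + ((P + V) + 13) = 2 + (13 + P + V) = 15 + P + V)
S(q) = 20/91 + 2*q/91 (S(q) = (q + (15 + q + 5))/(0 + 91) = (q + (20 + q))/91 = (20 + 2*q)*(1/91) = 20/91 + 2*q/91)
-S(-109) = -(20/91 + (2/91)*(-109)) = -(20/91 - 218/91) = -1*(-198/91) = 198/91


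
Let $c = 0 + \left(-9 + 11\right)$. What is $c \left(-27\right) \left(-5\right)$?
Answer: $270$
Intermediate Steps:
$c = 2$ ($c = 0 + 2 = 2$)
$c \left(-27\right) \left(-5\right) = 2 \left(-27\right) \left(-5\right) = \left(-54\right) \left(-5\right) = 270$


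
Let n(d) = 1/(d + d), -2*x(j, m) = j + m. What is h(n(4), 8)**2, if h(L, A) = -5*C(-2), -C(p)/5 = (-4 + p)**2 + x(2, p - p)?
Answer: 765625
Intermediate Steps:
x(j, m) = -j/2 - m/2 (x(j, m) = -(j + m)/2 = -j/2 - m/2)
C(p) = 5 - 5*(-4 + p)**2 (C(p) = -5*((-4 + p)**2 + (-1/2*2 - (p - p)/2)) = -5*((-4 + p)**2 + (-1 - 1/2*0)) = -5*((-4 + p)**2 + (-1 + 0)) = -5*((-4 + p)**2 - 1) = -5*(-1 + (-4 + p)**2) = 5 - 5*(-4 + p)**2)
n(d) = 1/(2*d)
h(L, A) = 875 (h(L, A) = -5*(5 - 5*(-4 - 2)**2) = -5*(5 - 5*(-6)**2) = -5*(5 - 5*36) = -5*(5 - 180) = -5*(-175) = 875)
h(n(4), 8)**2 = 875**2 = 765625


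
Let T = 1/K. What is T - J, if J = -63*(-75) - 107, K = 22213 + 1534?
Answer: -109663645/23747 ≈ -4618.0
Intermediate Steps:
K = 23747
T = 1/23747 ≈ 4.2111e-5
J = 4618 (J = 4725 - 107 = 4618)
T - J = 1/23747 - 1*4618 = 1/23747 - 4618 = -109663645/23747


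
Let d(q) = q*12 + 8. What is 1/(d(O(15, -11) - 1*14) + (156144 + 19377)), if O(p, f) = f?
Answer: 1/175229 ≈ 5.7068e-6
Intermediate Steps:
d(q) = 8 + 12*q (d(q) = 12*q + 8 = 8 + 12*q)
1/(d(O(15, -11) - 1*14) + (156144 + 19377)) = 1/((8 + 12*(-11 - 1*14)) + (156144 + 19377)) = 1/((8 + 12*(-11 - 14)) + 175521) = 1/((8 + 12*(-25)) + 175521) = 1/((8 - 300) + 175521) = 1/(-292 + 175521) = 1/175229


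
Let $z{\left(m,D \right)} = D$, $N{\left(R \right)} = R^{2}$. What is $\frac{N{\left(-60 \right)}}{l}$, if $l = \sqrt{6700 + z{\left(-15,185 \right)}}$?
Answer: $\frac{80 \sqrt{85}}{17} \approx 43.386$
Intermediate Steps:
$l = 9 \sqrt{85}$ ($l = \sqrt{6700 + 185} = \sqrt{6885} = 9 \sqrt{85} \approx 82.976$)
$\frac{N{\left(-60 \right)}}{l} = \frac{\left(-60\right)^{2}}{9 \sqrt{85}} = 3600 \frac{\sqrt{85}}{765} = \frac{80 \sqrt{85}}{17}$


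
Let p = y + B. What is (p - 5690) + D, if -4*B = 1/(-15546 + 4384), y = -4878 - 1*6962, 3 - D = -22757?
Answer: 233509041/44648 ≈ 5230.0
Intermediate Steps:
D = 22760 (D = 3 - 1*(-22757) = 3 + 22757 = 22760)
y = -11840 (y = -4878 - 6962 = -11840)
B = 1/44648 (B = -1/(4*(-15546 + 4384)) = -¼/(-11162) = -¼*(-1/11162) = 1/44648 ≈ 2.2397e-5)
p = -528632319/44648 (p = -11840 + 1/44648 = -528632319/44648 ≈ -11840.)
(p - 5690) + D = (-528632319/44648 - 5690) + 22760 = -782679439/44648 + 22760 = 233509041/44648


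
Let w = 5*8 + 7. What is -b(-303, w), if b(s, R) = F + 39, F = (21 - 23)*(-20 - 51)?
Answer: -181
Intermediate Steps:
F = 142 (F = -2*(-71) = 142)
w = 47 (w = 40 + 7 = 47)
b(s, R) = 181 (b(s, R) = 142 + 39 = 181)
-b(-303, w) = -1*181 = -181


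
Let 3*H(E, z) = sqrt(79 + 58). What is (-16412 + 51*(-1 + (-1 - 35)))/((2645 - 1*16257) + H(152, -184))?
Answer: 2241773892/1667578759 + 54897*sqrt(137)/1667578759 ≈ 1.3447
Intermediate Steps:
H(E, z) = sqrt(137)/3 (H(E, z) = sqrt(79 + 58)/3 = sqrt(137)/3)
(-16412 + 51*(-1 + (-1 - 35)))/((2645 - 1*16257) + H(152, -184)) = (-16412 + 51*(-1 + (-1 - 35)))/((2645 - 1*16257) + sqrt(137)/3) = (-16412 + 51*(-1 - 36))/((2645 - 16257) + sqrt(137)/3) = (-16412 + 51*(-37))/(-13612 + sqrt(137)/3) = (-16412 - 1887)/(-13612 + sqrt(137)/3) = -18299/(-13612 + sqrt(137)/3)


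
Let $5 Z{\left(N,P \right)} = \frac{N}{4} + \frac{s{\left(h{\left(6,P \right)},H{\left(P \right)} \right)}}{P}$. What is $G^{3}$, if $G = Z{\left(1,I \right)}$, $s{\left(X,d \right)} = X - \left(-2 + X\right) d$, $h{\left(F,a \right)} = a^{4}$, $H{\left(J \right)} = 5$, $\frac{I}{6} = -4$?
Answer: $\frac{292160137688875}{216} \approx 1.3526 \cdot 10^{12}$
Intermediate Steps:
$I = -24$ ($I = 6 \left(-4\right) = -24$)
$s{\left(X,d \right)} = X - d \left(-2 + X\right)$
$Z{\left(N,P \right)} = \frac{N}{20} + \frac{10 - 4 P^{4}}{5 P}$ ($Z{\left(N,P \right)} = \frac{\frac{N}{4} + \frac{P^{4} + 2 \cdot 5 - P^{4} \cdot 5}{P}}{5} = \frac{N \frac{1}{4} + \frac{P^{4} + 10 - 5 P^{4}}{P}}{5} = \frac{\frac{N}{4} + \frac{10 - 4 P^{4}}{P}}{5} = \frac{N}{20} + \frac{10 - 4 P^{4}}{5 P}$)
$G = \frac{66355}{6}$ ($G = \frac{40 - 16 \left(-24\right)^{4} + 1 \left(-24\right)}{20 \left(-24\right)} = \frac{1}{20} \left(- \frac{1}{24}\right) \left(40 - 5308416 - 24\right) = \frac{1}{20} \left(- \frac{1}{24}\right) \left(-5308400\right) = \frac{66355}{6} \approx 11059.0$)
$G^{3} = \left(\frac{66355}{6}\right)^{3} = \frac{292160137688875}{216}$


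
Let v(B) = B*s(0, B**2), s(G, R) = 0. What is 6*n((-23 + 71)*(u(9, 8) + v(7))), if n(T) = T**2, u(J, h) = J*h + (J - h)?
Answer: 73668096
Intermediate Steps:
u(J, h) = J - h + J*h
v(B) = 0 (v(B) = B*0 = 0)
6*n((-23 + 71)*(u(9, 8) + v(7))) = 6*((-23 + 71)*((9 - 1*8 + 9*8) + 0))**2 = 6*(48*((9 - 8 + 72) + 0))**2 = 6*(48*(73 + 0))**2 = 6*(48*73)**2 = 6*3504**2 = 6*12278016 = 73668096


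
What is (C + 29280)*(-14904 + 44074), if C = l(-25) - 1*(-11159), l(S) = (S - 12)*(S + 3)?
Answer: 1203350010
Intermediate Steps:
l(S) = (-12 + S)*(3 + S)
C = 11973 (C = (-36 + (-25)² - 9*(-25)) - 1*(-11159) = (-36 + 625 + 225) + 11159 = 814 + 11159 = 11973)
(C + 29280)*(-14904 + 44074) = (11973 + 29280)*(-14904 + 44074) = 41253*29170 = 1203350010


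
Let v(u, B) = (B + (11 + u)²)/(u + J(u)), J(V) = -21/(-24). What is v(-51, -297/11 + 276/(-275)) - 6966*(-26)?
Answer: 19969108508/110275 ≈ 1.8108e+5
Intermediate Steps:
J(V) = 7/8 (J(V) = -21*(-1/24) = 7/8)
v(u, B) = (B + (11 + u)²)/(7/8 + u) (v(u, B) = (B + (11 + u)²)/(u + 7/8) = (B + (11 + u)²)/(7/8 + u))
v(-51, -297/11 + 276/(-275)) - 6966*(-26) = 8*((-297/11 + 276/(-275)) + (11 - 51)²)/(7 + 8*(-51)) - 6966*(-26) = 8*((-297*1/11 + 276*(-1/275)) + (-40)²)/(7 - 408) + 181116 = 8*((-27 - 276/275) + 1600)/(-401) + 181116 = 8*(-1/401)*(-7701/275 + 1600) + 181116 = 8*(-1/401)*(432299/275) + 181116 = -3458392/110275 + 181116 = 19969108508/110275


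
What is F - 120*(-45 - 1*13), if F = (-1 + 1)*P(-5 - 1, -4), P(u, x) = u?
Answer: 6960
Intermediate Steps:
F = 0 (F = (-1 + 1)*(-5 - 1) = 0*(-6) = 0)
F - 120*(-45 - 1*13) = 0 - 120*(-45 - 1*13) = 0 - 120*(-45 - 13) = 0 - 120*(-58) = 0 + 6960 = 6960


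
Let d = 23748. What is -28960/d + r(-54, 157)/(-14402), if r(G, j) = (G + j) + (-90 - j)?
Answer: -51707776/42752337 ≈ -1.2095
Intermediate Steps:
r(G, j) = -90 + G
-28960/d + r(-54, 157)/(-14402) = -28960/23748 + (-90 - 54)/(-14402) = -28960*1/23748 - 144*(-1/14402) = -7240/5937 + 72/7201 = -51707776/42752337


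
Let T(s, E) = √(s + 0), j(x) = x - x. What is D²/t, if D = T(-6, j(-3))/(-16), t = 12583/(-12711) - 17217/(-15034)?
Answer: -286645761/1899037760 ≈ -0.15094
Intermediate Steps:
j(x) = 0
T(s, E) = √s
t = 29672465/191097174 (t = 12583*(-1/12711) - 17217*(-1/15034) = -12583/12711 + 17217/15034 = 29672465/191097174 ≈ 0.15527)
D = -I*√6/16 (D = √(-6)/(-16) = (I*√6)*(-1/16) = -I*√6/16 ≈ -0.15309*I)
D²/t = (-I*√6/16)²/(29672465/191097174) = -3/128*191097174/29672465 = -286645761/1899037760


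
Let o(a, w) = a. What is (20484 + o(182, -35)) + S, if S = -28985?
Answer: -8319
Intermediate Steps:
(20484 + o(182, -35)) + S = (20484 + 182) - 28985 = 20666 - 28985 = -8319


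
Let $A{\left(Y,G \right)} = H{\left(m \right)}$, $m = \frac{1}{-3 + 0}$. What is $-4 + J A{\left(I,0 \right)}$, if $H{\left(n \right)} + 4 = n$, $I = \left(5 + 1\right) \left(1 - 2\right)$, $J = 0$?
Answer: $-4$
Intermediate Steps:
$m = - \frac{1}{3}$ ($m = \frac{1}{-3} = - \frac{1}{3} \approx -0.33333$)
$I = -6$ ($I = 6 \left(-1\right) = -6$)
$H{\left(n \right)} = -4 + n$
$A{\left(Y,G \right)} = - \frac{13}{3}$ ($A{\left(Y,G \right)} = -4 - \frac{1}{3} = - \frac{13}{3}$)
$-4 + J A{\left(I,0 \right)} = -4 + 0 \left(- \frac{13}{3}\right) = -4 + 0 = -4$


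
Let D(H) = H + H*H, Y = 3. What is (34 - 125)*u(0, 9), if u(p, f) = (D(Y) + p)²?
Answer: -13104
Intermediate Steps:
D(H) = H + H²
u(p, f) = (12 + p)² (u(p, f) = (3*(1 + 3) + p)² = (3*4 + p)² = (12 + p)²)
(34 - 125)*u(0, 9) = (34 - 125)*(12 + 0)² = -91*12² = -91*144 = -13104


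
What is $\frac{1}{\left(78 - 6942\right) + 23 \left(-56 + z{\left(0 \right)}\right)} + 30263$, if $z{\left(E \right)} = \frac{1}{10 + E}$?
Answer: $\frac{2466343701}{81497} \approx 30263.0$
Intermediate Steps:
$\frac{1}{\left(78 - 6942\right) + 23 \left(-56 + z{\left(0 \right)}\right)} + 30263 = \frac{1}{\left(78 - 6942\right) + 23 \left(-56 + \frac{1}{10 + 0}\right)} + 30263 = \frac{1}{\left(78 - 6942\right) + 23 \left(-56 + \frac{1}{10}\right)} + 30263 = \frac{1}{-6864 + 23 \left(-56 + \frac{1}{10}\right)} + 30263 = \frac{1}{-6864 + 23 \left(- \frac{559}{10}\right)} + 30263 = \frac{1}{-6864 - \frac{12857}{10}} + 30263 = \frac{1}{- \frac{81497}{10}} + 30263 = - \frac{10}{81497} + 30263 = \frac{2466343701}{81497}$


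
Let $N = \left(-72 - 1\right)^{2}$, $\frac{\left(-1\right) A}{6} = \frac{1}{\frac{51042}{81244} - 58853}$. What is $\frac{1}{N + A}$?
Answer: $\frac{2390701045}{12740046112537} \approx 0.00018765$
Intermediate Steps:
$A = \frac{243732}{2390701045}$ ($A = - \frac{6}{\frac{51042}{81244} - 58853} = - \frac{6}{51042 \cdot \frac{1}{81244} - 58853} = - \frac{6}{\frac{25521}{40622} - 58853} = - \frac{6}{- \frac{2390701045}{40622}} = \left(-6\right) \left(- \frac{40622}{2390701045}\right) = \frac{243732}{2390701045} \approx 0.00010195$)
$N = 5329$ ($N = \left(-73\right)^{2} = 5329$)
$\frac{1}{N + A} = \frac{1}{5329 + \frac{243732}{2390701045}} = \frac{1}{\frac{12740046112537}{2390701045}} = \frac{2390701045}{12740046112537}$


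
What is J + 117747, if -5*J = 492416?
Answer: 96319/5 ≈ 19264.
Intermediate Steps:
J = -492416/5 (J = -⅕*492416 = -492416/5 ≈ -98483.)
J + 117747 = -492416/5 + 117747 = 96319/5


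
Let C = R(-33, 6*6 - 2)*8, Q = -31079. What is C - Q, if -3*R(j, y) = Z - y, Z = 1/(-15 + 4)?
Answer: 342869/11 ≈ 31170.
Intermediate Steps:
Z = -1/11 (Z = 1/(-11) = -1/11 ≈ -0.090909)
R(j, y) = 1/33 + y/3 (R(j, y) = -(-1/11 - y)/3 = 1/33 + y/3)
C = 1000/11 (C = (1/33 + (6*6 - 2)/3)*8 = (1/33 + (36 - 2)/3)*8 = (1/33 + (1/3)*34)*8 = (1/33 + 34/3)*8 = (125/11)*8 = 1000/11 ≈ 90.909)
C - Q = 1000/11 - 1*(-31079) = 1000/11 + 31079 = 342869/11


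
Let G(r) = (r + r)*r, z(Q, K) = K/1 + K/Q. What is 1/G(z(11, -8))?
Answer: 121/18432 ≈ 0.0065647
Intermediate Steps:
z(Q, K) = K + K/Q (z(Q, K) = K*1 + K/Q = K + K/Q)
G(r) = 2*r² (G(r) = (2*r)*r = 2*r²)
1/G(z(11, -8)) = 1/(2*(-8 - 8/11)²) = 1/(2*(-96/11)²) = 1/(2*(9216/121)) = 1/(18432/121) = 121/18432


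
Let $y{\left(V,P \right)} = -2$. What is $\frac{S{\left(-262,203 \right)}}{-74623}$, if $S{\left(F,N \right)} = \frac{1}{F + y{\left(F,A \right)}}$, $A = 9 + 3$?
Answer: $\frac{1}{19700472} \approx 5.076 \cdot 10^{-8}$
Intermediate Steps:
$A = 12$
$S{\left(F,N \right)} = \frac{1}{-2 + F}$ ($S{\left(F,N \right)} = \frac{1}{F - 2} = \frac{1}{-2 + F}$)
$\frac{S{\left(-262,203 \right)}}{-74623} = \frac{1}{\left(-2 - 262\right) \left(-74623\right)} = \frac{1}{-264} \left(- \frac{1}{74623}\right) = \left(- \frac{1}{264}\right) \left(- \frac{1}{74623}\right) = \frac{1}{19700472}$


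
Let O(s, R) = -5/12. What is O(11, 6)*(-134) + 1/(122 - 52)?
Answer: 5864/105 ≈ 55.848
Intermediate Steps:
O(s, R) = -5/12 (O(s, R) = -5*1/12 = -5/12)
O(11, 6)*(-134) + 1/(122 - 52) = -5/12*(-134) + 1/(122 - 52) = 335/6 + 1/70 = 5864/105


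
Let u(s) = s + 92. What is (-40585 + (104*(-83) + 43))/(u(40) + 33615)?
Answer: -49174/33747 ≈ -1.4571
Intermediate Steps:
u(s) = 92 + s
(-40585 + (104*(-83) + 43))/(u(40) + 33615) = (-40585 + (104*(-83) + 43))/((92 + 40) + 33615) = (-40585 + (-8632 + 43))/(132 + 33615) = (-40585 - 8589)/33747 = -49174*1/33747 = -49174/33747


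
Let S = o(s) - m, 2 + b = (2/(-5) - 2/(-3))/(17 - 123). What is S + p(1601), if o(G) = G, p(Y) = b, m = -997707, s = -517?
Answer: 792764458/795 ≈ 9.9719e+5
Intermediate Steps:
b = -1592/795 (b = -2 + (2/(-5) - 2/(-3))/(17 - 123) = -2 + (2*(-⅕) - 2*(-⅓))/(-106) = -2 - (-⅖ + ⅔)/106 = -2 - 1/106*4/15 = -2 - 2/795 = -1592/795 ≈ -2.0025)
p(Y) = -1592/795
S = 997190 (S = -517 - 1*(-997707) = -517 + 997707 = 997190)
S + p(1601) = 997190 - 1592/795 = 792764458/795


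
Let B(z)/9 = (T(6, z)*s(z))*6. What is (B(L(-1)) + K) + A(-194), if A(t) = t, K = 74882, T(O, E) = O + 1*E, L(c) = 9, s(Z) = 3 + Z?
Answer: 84408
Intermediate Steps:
T(O, E) = E + O (T(O, E) = O + E = E + O)
B(z) = 54*(3 + z)*(6 + z) (B(z) = 9*(((z + 6)*(3 + z))*6) = 9*(((6 + z)*(3 + z))*6) = 9*(((3 + z)*(6 + z))*6) = 9*(6*(3 + z)*(6 + z)) = 54*(3 + z)*(6 + z))
(B(L(-1)) + K) + A(-194) = (54*(3 + 9)*(6 + 9) + 74882) - 194 = (54*12*15 + 74882) - 194 = (9720 + 74882) - 194 = 84602 - 194 = 84408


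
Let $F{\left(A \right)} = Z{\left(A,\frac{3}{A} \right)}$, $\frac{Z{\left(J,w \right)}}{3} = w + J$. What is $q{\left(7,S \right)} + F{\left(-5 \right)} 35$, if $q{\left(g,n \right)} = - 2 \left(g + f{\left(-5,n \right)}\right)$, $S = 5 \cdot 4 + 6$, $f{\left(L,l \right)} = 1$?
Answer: $-604$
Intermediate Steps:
$S = 26$ ($S = 20 + 6 = 26$)
$q{\left(g,n \right)} = -2 - 2 g$ ($q{\left(g,n \right)} = - 2 \left(g + 1\right) = - 2 \left(1 + g\right) = -2 - 2 g$)
$Z{\left(J,w \right)} = 3 J + 3 w$ ($Z{\left(J,w \right)} = 3 \left(w + J\right) = 3 \left(J + w\right) = 3 J + 3 w$)
$F{\left(A \right)} = 3 A + \frac{9}{A}$ ($F{\left(A \right)} = 3 A + 3 \frac{3}{A} = 3 A + \frac{9}{A}$)
$q{\left(7,S \right)} + F{\left(-5 \right)} 35 = \left(-2 - 14\right) + \left(3 \left(-5\right) + \frac{9}{-5}\right) 35 = \left(-2 - 14\right) + \left(-15 + 9 \left(- \frac{1}{5}\right)\right) 35 = -16 + \left(-15 - \frac{9}{5}\right) 35 = -16 - 588 = -604$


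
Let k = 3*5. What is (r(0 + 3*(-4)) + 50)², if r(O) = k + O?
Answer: 2809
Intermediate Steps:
k = 15
r(O) = 15 + O
(r(0 + 3*(-4)) + 50)² = ((15 + (0 + 3*(-4))) + 50)² = ((15 + (0 - 12)) + 50)² = ((15 - 12) + 50)² = (3 + 50)² = 53² = 2809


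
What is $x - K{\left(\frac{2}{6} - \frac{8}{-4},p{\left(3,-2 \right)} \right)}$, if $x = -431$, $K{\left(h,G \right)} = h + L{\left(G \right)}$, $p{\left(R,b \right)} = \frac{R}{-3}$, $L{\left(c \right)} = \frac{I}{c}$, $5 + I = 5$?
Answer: $- \frac{1300}{3} \approx -433.33$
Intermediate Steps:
$I = 0$ ($I = -5 + 5 = 0$)
$L{\left(c \right)} = 0$ ($L{\left(c \right)} = \frac{0}{c} = 0$)
$p{\left(R,b \right)} = - \frac{R}{3}$ ($p{\left(R,b \right)} = R \left(- \frac{1}{3}\right) = - \frac{R}{3}$)
$K{\left(h,G \right)} = h$ ($K{\left(h,G \right)} = h + 0 = h$)
$x - K{\left(\frac{2}{6} - \frac{8}{-4},p{\left(3,-2 \right)} \right)} = -431 - \left(\frac{2}{6} - \frac{8}{-4}\right) = -431 - \left(2 \cdot \frac{1}{6} - -2\right) = -431 - \left(\frac{1}{3} + 2\right) = -431 - \frac{7}{3} = - \frac{1300}{3}$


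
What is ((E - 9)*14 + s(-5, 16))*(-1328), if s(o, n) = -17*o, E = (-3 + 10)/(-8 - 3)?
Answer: 729072/11 ≈ 66279.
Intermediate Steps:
E = -7/11 (E = 7/(-11) = 7*(-1/11) = -7/11 ≈ -0.63636)
((E - 9)*14 + s(-5, 16))*(-1328) = ((-7/11 - 9)*14 - 17*(-5))*(-1328) = (-106/11*14 + 85)*(-1328) = (-1484/11 + 85)*(-1328) = -549/11*(-1328) = 729072/11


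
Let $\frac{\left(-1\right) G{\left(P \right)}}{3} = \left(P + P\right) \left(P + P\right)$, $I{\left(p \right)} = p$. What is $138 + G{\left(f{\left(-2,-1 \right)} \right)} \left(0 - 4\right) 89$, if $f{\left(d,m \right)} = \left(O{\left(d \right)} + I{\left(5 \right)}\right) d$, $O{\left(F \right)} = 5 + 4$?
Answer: $3349386$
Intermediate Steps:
$O{\left(F \right)} = 9$
$f{\left(d,m \right)} = 14 d$ ($f{\left(d,m \right)} = \left(9 + 5\right) d = 14 d$)
$G{\left(P \right)} = - 12 P^{2}$ ($G{\left(P \right)} = - 3 \left(P + P\right) \left(P + P\right) = - 3 \cdot 2 P 2 P = - 3 \cdot 4 P^{2} = - 12 P^{2}$)
$138 + G{\left(f{\left(-2,-1 \right)} \right)} \left(0 - 4\right) 89 = 138 + - 12 \left(14 \left(-2\right)\right)^{2} \left(0 - 4\right) 89 = 138 + - 12 \left(-28\right)^{2} \left(-4\right) 89 = 138 + \left(-12\right) 784 \left(-4\right) 89 = 138 + \left(-9408\right) \left(-4\right) 89 = 138 + 37632 \cdot 89 = 138 + 3349248 = 3349386$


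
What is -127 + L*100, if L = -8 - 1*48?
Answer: -5727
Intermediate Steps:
L = -56 (L = -8 - 48 = -56)
-127 + L*100 = -127 - 56*100 = -127 - 5600 = -5727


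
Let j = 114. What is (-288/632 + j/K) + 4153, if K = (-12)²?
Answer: 7874725/1896 ≈ 4153.3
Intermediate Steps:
K = 144
(-288/632 + j/K) + 4153 = (-288/632 + 114/144) + 4153 = (-288*1/632 + 114*(1/144)) + 4153 = (-36/79 + 19/24) + 4153 = 637/1896 + 4153 = 7874725/1896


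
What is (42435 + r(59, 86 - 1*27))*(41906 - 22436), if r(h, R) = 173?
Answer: 829577760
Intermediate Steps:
(42435 + r(59, 86 - 1*27))*(41906 - 22436) = (42435 + 173)*(41906 - 22436) = 42608*19470 = 829577760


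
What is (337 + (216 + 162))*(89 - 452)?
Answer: -259545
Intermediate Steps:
(337 + (216 + 162))*(89 - 452) = (337 + 378)*(-363) = 715*(-363) = -259545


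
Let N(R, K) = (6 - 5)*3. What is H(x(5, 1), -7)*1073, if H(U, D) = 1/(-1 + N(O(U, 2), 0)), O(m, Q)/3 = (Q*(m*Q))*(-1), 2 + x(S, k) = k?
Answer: 1073/2 ≈ 536.50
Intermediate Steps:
x(S, k) = -2 + k
O(m, Q) = -3*m*Q² (O(m, Q) = 3*((Q*(m*Q))*(-1)) = 3*((Q*(Q*m))*(-1)) = 3*((m*Q²)*(-1)) = 3*(-m*Q²) = -3*m*Q²)
N(R, K) = 3 (N(R, K) = 1*3 = 3)
H(U, D) = ½ (H(U, D) = 1/(-1 + 3) = 1/2 = ½)
H(x(5, 1), -7)*1073 = (½)*1073 = 1073/2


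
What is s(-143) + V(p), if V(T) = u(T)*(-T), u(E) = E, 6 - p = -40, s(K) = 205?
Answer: -1911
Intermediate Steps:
p = 46 (p = 6 - 1*(-40) = 6 + 40 = 46)
V(T) = -T² (V(T) = T*(-T) = -T²)
s(-143) + V(p) = 205 - 1*46² = 205 - 1*2116 = 205 - 2116 = -1911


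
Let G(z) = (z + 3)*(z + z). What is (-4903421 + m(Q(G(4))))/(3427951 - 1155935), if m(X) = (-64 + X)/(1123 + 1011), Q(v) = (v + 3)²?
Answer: -10463896997/4848482144 ≈ -2.1582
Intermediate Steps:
G(z) = 2*z*(3 + z) (G(z) = (3 + z)*(2*z) = 2*z*(3 + z))
Q(v) = (3 + v)²
m(X) = -32/1067 + X/2134 (m(X) = (-64 + X)/2134 = (-64 + X)*(1/2134) = -32/1067 + X/2134)
(-4903421 + m(Q(G(4))))/(3427951 - 1155935) = (-4903421 + (-32/1067 + (3 + 2*4*(3 + 4))²/2134))/(3427951 - 1155935) = (-4903421 + (-32/1067 + (3 + 2*4*7)²/2134))/2272016 = (-4903421 + (-32/1067 + (3 + 56)²/2134))*(1/2272016) = (-4903421 + (-32/1067 + (1/2134)*59²))*(1/2272016) = (-4903421 + (-32/1067 + (1/2134)*3481))*(1/2272016) = (-4903421 + (-32/1067 + 3481/2134))*(1/2272016) = (-4903421 + 3417/2134)*(1/2272016) = -10463896997/2134*1/2272016 = -10463896997/4848482144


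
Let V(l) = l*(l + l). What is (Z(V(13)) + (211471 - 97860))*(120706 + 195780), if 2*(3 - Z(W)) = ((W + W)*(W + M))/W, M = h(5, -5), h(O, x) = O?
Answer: 35848685706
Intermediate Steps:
M = 5
V(l) = 2*l**2 (V(l) = l*(2*l) = 2*l**2)
Z(W) = -2 - W (Z(W) = 3 - (W + W)*(W + 5)/(2*W) = 3 - (2*W)*(5 + W)/(2*W) = 3 - 2*W*(5 + W)/(2*W) = 3 - (10 + 2*W)/2 = 3 + (-5 - W) = -2 - W)
(Z(V(13)) + (211471 - 97860))*(120706 + 195780) = ((-2 - 2*13**2) + (211471 - 97860))*(120706 + 195780) = ((-2 - 2*169) + 113611)*316486 = ((-2 - 1*338) + 113611)*316486 = ((-2 - 338) + 113611)*316486 = (-340 + 113611)*316486 = 113271*316486 = 35848685706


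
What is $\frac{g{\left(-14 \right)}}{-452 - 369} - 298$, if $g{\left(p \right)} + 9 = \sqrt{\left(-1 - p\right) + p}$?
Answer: $- \frac{244649}{821} - \frac{i}{821} \approx -297.99 - 0.001218 i$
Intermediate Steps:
$g{\left(p \right)} = -9 + i$ ($g{\left(p \right)} = -9 + \sqrt{\left(-1 - p\right) + p} = -9 + \sqrt{-1} = -9 + i$)
$\frac{g{\left(-14 \right)}}{-452 - 369} - 298 = \frac{-9 + i}{-452 - 369} - 298 = \frac{-9 + i}{-821} - 298 = - \frac{-9 + i}{821} - 298 = \left(\frac{9}{821} - \frac{i}{821}\right) - 298 = - \frac{244649}{821} - \frac{i}{821}$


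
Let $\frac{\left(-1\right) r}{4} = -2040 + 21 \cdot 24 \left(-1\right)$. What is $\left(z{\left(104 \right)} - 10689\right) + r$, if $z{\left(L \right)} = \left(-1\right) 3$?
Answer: $-516$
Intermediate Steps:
$r = 10176$ ($r = - 4 \left(-2040 + 21 \cdot 24 \left(-1\right)\right) = - 4 \left(-2040 + 504 \left(-1\right)\right) = - 4 \left(-2040 - 504\right) = \left(-4\right) \left(-2544\right) = 10176$)
$z{\left(L \right)} = -3$
$\left(z{\left(104 \right)} - 10689\right) + r = \left(-3 - 10689\right) + 10176 = -10692 + 10176 = -516$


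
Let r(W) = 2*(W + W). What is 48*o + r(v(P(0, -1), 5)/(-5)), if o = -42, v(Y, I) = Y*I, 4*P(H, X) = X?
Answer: -2015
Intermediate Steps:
P(H, X) = X/4
v(Y, I) = I*Y
r(W) = 4*W (r(W) = 2*(2*W) = 4*W)
48*o + r(v(P(0, -1), 5)/(-5)) = 48*(-42) + 4*((5*((1/4)*(-1)))/(-5)) = -2016 + 4*((5*(-1/4))*(-1/5)) = -2016 + 4*(-5/4*(-1/5)) = -2016 + 4*(1/4) = -2016 + 1 = -2015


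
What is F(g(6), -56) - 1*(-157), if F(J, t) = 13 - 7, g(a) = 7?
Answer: 163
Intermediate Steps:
F(J, t) = 6
F(g(6), -56) - 1*(-157) = 6 - 1*(-157) = 6 + 157 = 163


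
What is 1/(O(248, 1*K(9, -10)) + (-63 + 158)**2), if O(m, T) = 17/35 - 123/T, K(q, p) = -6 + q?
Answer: 35/314457 ≈ 0.00011130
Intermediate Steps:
O(m, T) = 17/35 - 123/T (O(m, T) = 17*(1/35) - 123/T = 17/35 - 123/T)
1/(O(248, 1*K(9, -10)) + (-63 + 158)**2) = 1/((17/35 - 123/(-6 + 9)) + (-63 + 158)**2) = 1/((17/35 - 123/(1*3)) + 95**2) = 1/((17/35 - 123/3) + 9025) = 1/((17/35 - 123*1/3) + 9025) = 1/((17/35 - 41) + 9025) = 1/(-1418/35 + 9025) = 1/(314457/35) = 35/314457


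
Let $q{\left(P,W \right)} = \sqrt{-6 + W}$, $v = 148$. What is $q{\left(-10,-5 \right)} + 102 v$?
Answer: $15096 + i \sqrt{11} \approx 15096.0 + 3.3166 i$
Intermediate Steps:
$q{\left(-10,-5 \right)} + 102 v = \sqrt{-6 - 5} + 102 \cdot 148 = \sqrt{-11} + 15096 = i \sqrt{11} + 15096 = 15096 + i \sqrt{11}$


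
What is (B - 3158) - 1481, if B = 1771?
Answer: -2868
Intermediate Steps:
(B - 3158) - 1481 = (1771 - 3158) - 1481 = -1387 - 1481 = -2868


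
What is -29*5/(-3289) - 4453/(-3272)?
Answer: 15120357/10761608 ≈ 1.4050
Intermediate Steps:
-29*5/(-3289) - 4453/(-3272) = -145*(-1/3289) - 4453*(-1/3272) = 145/3289 + 4453/3272 = 15120357/10761608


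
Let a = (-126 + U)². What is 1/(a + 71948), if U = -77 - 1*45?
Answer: 1/133452 ≈ 7.4933e-6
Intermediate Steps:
U = -122 (U = -77 - 45 = -122)
a = 61504 (a = (-126 - 122)² = (-248)² = 61504)
1/(a + 71948) = 1/(61504 + 71948) = 1/133452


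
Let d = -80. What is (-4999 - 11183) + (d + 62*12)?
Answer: -15518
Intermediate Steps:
(-4999 - 11183) + (d + 62*12) = (-4999 - 11183) + (-80 + 62*12) = -16182 + (-80 + 744) = -16182 + 664 = -15518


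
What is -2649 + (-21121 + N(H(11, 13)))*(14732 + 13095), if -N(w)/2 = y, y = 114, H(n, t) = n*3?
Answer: -594081272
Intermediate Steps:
H(n, t) = 3*n
N(w) = -228 (N(w) = -2*114 = -228)
-2649 + (-21121 + N(H(11, 13)))*(14732 + 13095) = -2649 + (-21121 - 228)*(14732 + 13095) = -2649 - 21349*27827 = -2649 - 594078623 = -594081272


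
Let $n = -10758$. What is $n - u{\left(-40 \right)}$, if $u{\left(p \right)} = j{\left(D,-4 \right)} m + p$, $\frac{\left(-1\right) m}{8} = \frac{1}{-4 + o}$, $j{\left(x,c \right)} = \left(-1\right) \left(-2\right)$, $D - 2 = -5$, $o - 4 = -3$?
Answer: $- \frac{32170}{3} \approx -10723.0$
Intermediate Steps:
$o = 1$ ($o = 4 - 3 = 1$)
$D = -3$ ($D = 2 - 5 = -3$)
$j{\left(x,c \right)} = 2$
$m = \frac{8}{3}$ ($m = - \frac{8}{-4 + 1} = - \frac{8}{-3} = \left(-8\right) \left(- \frac{1}{3}\right) = \frac{8}{3} \approx 2.6667$)
$u{\left(p \right)} = \frac{16}{3} + p$ ($u{\left(p \right)} = 2 \cdot \frac{8}{3} + p = \frac{16}{3} + p$)
$n - u{\left(-40 \right)} = -10758 - \left(\frac{16}{3} - 40\right) = -10758 - - \frac{104}{3} = -10758 + \frac{104}{3} = - \frac{32170}{3}$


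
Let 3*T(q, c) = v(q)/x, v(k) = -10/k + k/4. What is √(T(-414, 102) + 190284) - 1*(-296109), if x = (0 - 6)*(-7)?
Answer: 296109 + √1598075009657/2898 ≈ 2.9655e+5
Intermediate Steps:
x = 42 (x = -6*(-7) = 42)
v(k) = -10/k + k/4 (v(k) = -10/k + k*(¼) = -10/k + k/4)
T(q, c) = -5/(63*q) + q/504 (T(q, c) = ((-10/q + q/4)/42)/3 = ((-10/q + q/4)*(1/42))/3 = (-5/(21*q) + q/168)/3 = -5/(63*q) + q/504)
√(T(-414, 102) + 190284) - 1*(-296109) = √((1/504)*(-40 + (-414)²)/(-414) + 190284) - 1*(-296109) = √((1/504)*(-1/414)*(-40 + 171396) + 190284) + 296109 = √((1/504)*(-1/414)*171356 + 190284) + 296109 = √(-42839/52164 + 190284) + 296109 = √(9925931737/52164) + 296109 = √1598075009657/2898 + 296109 = 296109 + √1598075009657/2898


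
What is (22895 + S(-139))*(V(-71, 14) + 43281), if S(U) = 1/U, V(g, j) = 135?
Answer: 138167252064/139 ≈ 9.9401e+8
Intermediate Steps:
(22895 + S(-139))*(V(-71, 14) + 43281) = (22895 + 1/(-139))*(135 + 43281) = (22895 - 1/139)*43416 = (3182404/139)*43416 = 138167252064/139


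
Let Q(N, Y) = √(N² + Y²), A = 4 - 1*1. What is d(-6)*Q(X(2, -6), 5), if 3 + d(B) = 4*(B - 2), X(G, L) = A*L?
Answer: -35*√349 ≈ -653.85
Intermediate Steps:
A = 3 (A = 4 - 1 = 3)
X(G, L) = 3*L
d(B) = -11 + 4*B (d(B) = -3 + 4*(B - 2) = -3 + 4*(-2 + B) = -3 + (-8 + 4*B) = -11 + 4*B)
d(-6)*Q(X(2, -6), 5) = (-11 + 4*(-6))*√((3*(-6))² + 5²) = (-11 - 24)*√((-18)² + 25) = -35*√(324 + 25) = -35*√349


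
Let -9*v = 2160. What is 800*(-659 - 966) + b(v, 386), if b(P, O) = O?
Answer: -1299614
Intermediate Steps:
v = -240 (v = -⅑*2160 = -240)
800*(-659 - 966) + b(v, 386) = 800*(-659 - 966) + 386 = 800*(-1625) + 386 = -1300000 + 386 = -1299614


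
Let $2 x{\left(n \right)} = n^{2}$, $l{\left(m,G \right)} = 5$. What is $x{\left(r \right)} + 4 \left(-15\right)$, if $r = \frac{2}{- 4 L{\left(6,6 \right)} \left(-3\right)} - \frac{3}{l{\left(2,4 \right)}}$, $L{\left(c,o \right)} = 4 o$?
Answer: $- \frac{62025671}{1036800} \approx -59.824$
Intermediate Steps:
$r = - \frac{427}{720}$ ($r = \frac{2}{- 4 \cdot 4 \cdot 6 \left(-3\right)} - \frac{3}{5} = \frac{2}{\left(-4\right) 24 \left(-3\right)} - \frac{3}{5} = \frac{2}{\left(-96\right) \left(-3\right)} - \frac{3}{5} = \frac{2}{288} - \frac{3}{5} = 2 \cdot \frac{1}{288} - \frac{3}{5} = \frac{1}{144} - \frac{3}{5} = - \frac{427}{720} \approx -0.59306$)
$x{\left(n \right)} = \frac{n^{2}}{2}$
$x{\left(r \right)} + 4 \left(-15\right) = \frac{\left(- \frac{427}{720}\right)^{2}}{2} + 4 \left(-15\right) = \frac{1}{2} \cdot \frac{182329}{518400} - 60 = \frac{182329}{1036800} - 60 = - \frac{62025671}{1036800}$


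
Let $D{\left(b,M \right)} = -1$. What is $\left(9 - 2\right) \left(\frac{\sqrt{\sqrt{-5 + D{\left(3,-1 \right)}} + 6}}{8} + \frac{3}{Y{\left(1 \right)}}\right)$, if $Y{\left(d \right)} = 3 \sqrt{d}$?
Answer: $7 + \frac{7 \sqrt{6 + i \sqrt{6}}}{8} \approx 9.1858 + 0.42899 i$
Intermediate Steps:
$\left(9 - 2\right) \left(\frac{\sqrt{\sqrt{-5 + D{\left(3,-1 \right)}} + 6}}{8} + \frac{3}{Y{\left(1 \right)}}\right) = \left(9 - 2\right) \left(\frac{\sqrt{\sqrt{-5 - 1} + 6}}{8} + \frac{3}{3 \sqrt{1}}\right) = 7 \left(\sqrt{\sqrt{-6} + 6} \cdot \frac{1}{8} + \frac{3}{3 \cdot 1}\right) = 7 \left(\sqrt{i \sqrt{6} + 6} \cdot \frac{1}{8} + \frac{3}{3}\right) = 7 \left(\sqrt{6 + i \sqrt{6}} \cdot \frac{1}{8} + 3 \cdot \frac{1}{3}\right) = 7 \left(\frac{\sqrt{6 + i \sqrt{6}}}{8} + 1\right) = 7 \left(1 + \frac{\sqrt{6 + i \sqrt{6}}}{8}\right) = 7 + \frac{7 \sqrt{6 + i \sqrt{6}}}{8}$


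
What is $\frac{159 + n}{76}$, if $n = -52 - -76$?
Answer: $\frac{183}{76} \approx 2.4079$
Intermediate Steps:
$n = 24$ ($n = -52 + 76 = 24$)
$\frac{159 + n}{76} = \frac{159 + 24}{76} = 183 \cdot \frac{1}{76} = \frac{183}{76}$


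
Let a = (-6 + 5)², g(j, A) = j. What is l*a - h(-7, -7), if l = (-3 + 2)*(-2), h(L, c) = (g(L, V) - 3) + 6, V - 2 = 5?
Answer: 6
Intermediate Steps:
V = 7 (V = 2 + 5 = 7)
h(L, c) = 3 + L (h(L, c) = (L - 3) + 6 = (-3 + L) + 6 = 3 + L)
l = 2 (l = -1*(-2) = 2)
a = 1 (a = (-1)² = 1)
l*a - h(-7, -7) = 2*1 - (3 - 7) = 2 - 1*(-4) = 2 + 4 = 6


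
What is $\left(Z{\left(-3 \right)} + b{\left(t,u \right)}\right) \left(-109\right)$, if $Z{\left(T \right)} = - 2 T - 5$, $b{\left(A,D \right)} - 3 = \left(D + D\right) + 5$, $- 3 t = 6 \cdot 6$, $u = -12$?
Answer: $1635$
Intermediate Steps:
$t = -12$ ($t = - \frac{6 \cdot 6}{3} = \left(- \frac{1}{3}\right) 36 = -12$)
$b{\left(A,D \right)} = 8 + 2 D$ ($b{\left(A,D \right)} = 3 + \left(\left(D + D\right) + 5\right) = 3 + \left(2 D + 5\right) = 3 + \left(5 + 2 D\right) = 8 + 2 D$)
$Z{\left(T \right)} = -5 - 2 T$
$\left(Z{\left(-3 \right)} + b{\left(t,u \right)}\right) \left(-109\right) = \left(\left(-5 - -6\right) + \left(8 + 2 \left(-12\right)\right)\right) \left(-109\right) = \left(\left(-5 + 6\right) + \left(8 - 24\right)\right) \left(-109\right) = \left(1 - 16\right) \left(-109\right) = \left(-15\right) \left(-109\right) = 1635$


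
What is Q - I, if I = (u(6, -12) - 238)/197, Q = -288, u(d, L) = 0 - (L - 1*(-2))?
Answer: -56508/197 ≈ -286.84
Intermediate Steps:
u(d, L) = -2 - L (u(d, L) = 0 - (L + 2) = 0 - (2 + L) = 0 + (-2 - L) = -2 - L)
I = -228/197 (I = ((-2 - 1*(-12)) - 238)/197 = ((-2 + 12) - 238)*(1/197) = (10 - 238)*(1/197) = -228*1/197 = -228/197 ≈ -1.1574)
Q - I = -288 - 1*(-228/197) = -288 + 228/197 = -56508/197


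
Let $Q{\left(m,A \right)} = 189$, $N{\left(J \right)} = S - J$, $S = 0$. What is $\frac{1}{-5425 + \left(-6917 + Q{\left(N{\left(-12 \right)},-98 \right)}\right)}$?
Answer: $- \frac{1}{12153} \approx -8.2284 \cdot 10^{-5}$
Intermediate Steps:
$N{\left(J \right)} = - J$ ($N{\left(J \right)} = 0 - J = - J$)
$\frac{1}{-5425 + \left(-6917 + Q{\left(N{\left(-12 \right)},-98 \right)}\right)} = \frac{1}{-5425 + \left(-6917 + 189\right)} = \frac{1}{-5425 - 6728} = \frac{1}{-12153} = - \frac{1}{12153}$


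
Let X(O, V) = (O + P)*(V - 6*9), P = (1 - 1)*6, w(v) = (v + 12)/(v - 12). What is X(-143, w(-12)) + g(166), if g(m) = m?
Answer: 7888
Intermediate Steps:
w(v) = (12 + v)/(-12 + v)
P = 0 (P = 0*6 = 0)
X(O, V) = O*(-54 + V) (X(O, V) = (O + 0)*(V - 6*9) = O*(V - 54) = O*(-54 + V))
X(-143, w(-12)) + g(166) = -143*(-54 + (12 - 12)/(-12 - 12)) + 166 = -143*(-54 + 0/(-24)) + 166 = -143*(-54 - 1/24*0) + 166 = -143*(-54 + 0) + 166 = -143*(-54) + 166 = 7722 + 166 = 7888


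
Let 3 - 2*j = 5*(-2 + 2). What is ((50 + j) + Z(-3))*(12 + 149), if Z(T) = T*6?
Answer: 10787/2 ≈ 5393.5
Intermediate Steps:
j = 3/2 (j = 3/2 - 5*(-2 + 2)/2 = 3/2 - 5*0/2 = 3/2 - 1/2*0 = 3/2 + 0 = 3/2 ≈ 1.5000)
Z(T) = 6*T
((50 + j) + Z(-3))*(12 + 149) = ((50 + 3/2) + 6*(-3))*(12 + 149) = (103/2 - 18)*161 = (67/2)*161 = 10787/2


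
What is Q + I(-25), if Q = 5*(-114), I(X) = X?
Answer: -595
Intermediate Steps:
Q = -570
Q + I(-25) = -570 - 25 = -595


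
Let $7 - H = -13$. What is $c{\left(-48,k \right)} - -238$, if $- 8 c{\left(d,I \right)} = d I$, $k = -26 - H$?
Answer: $-38$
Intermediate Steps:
$H = 20$ ($H = 7 - -13 = 7 + 13 = 20$)
$k = -46$ ($k = -26 - 20 = -46$)
$c{\left(d,I \right)} = - \frac{I d}{8}$ ($c{\left(d,I \right)} = - \frac{d I}{8} = - \frac{I d}{8}$)
$c{\left(-48,k \right)} - -238 = \left(- \frac{1}{8}\right) \left(-46\right) \left(-48\right) - -238 = -276 + 238 = -38$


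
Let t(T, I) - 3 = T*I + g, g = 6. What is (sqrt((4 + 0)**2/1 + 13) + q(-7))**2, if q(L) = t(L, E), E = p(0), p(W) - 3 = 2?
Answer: (26 - sqrt(29))**2 ≈ 424.97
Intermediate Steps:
p(W) = 5 (p(W) = 3 + 2 = 5)
E = 5
t(T, I) = 9 + I*T (t(T, I) = 3 + (T*I + 6) = 3 + (I*T + 6) = 3 + (6 + I*T) = 9 + I*T)
q(L) = 9 + 5*L
(sqrt((4 + 0)**2/1 + 13) + q(-7))**2 = (sqrt((4 + 0)**2/1 + 13) + (9 + 5*(-7)))**2 = (sqrt(4**2*1 + 13) + (9 - 35))**2 = (sqrt(16*1 + 13) - 26)**2 = (sqrt(16 + 13) - 26)**2 = (sqrt(29) - 26)**2 = (-26 + sqrt(29))**2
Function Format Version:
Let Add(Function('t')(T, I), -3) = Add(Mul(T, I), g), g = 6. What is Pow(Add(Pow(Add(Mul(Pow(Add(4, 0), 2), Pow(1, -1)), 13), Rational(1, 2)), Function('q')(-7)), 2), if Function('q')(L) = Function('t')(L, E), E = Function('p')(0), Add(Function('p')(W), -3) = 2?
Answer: Pow(Add(26, Mul(-1, Pow(29, Rational(1, 2)))), 2) ≈ 424.97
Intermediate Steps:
Function('p')(W) = 5 (Function('p')(W) = Add(3, 2) = 5)
E = 5
Function('t')(T, I) = Add(9, Mul(I, T)) (Function('t')(T, I) = Add(3, Add(Mul(T, I), 6)) = Add(3, Add(Mul(I, T), 6)) = Add(3, Add(6, Mul(I, T))) = Add(9, Mul(I, T)))
Function('q')(L) = Add(9, Mul(5, L))
Pow(Add(Pow(Add(Mul(Pow(Add(4, 0), 2), Pow(1, -1)), 13), Rational(1, 2)), Function('q')(-7)), 2) = Pow(Add(Pow(Add(Mul(Pow(Add(4, 0), 2), Pow(1, -1)), 13), Rational(1, 2)), Add(9, Mul(5, -7))), 2) = Pow(Add(Pow(Add(Mul(Pow(4, 2), 1), 13), Rational(1, 2)), Add(9, -35)), 2) = Pow(Add(Pow(Add(Mul(16, 1), 13), Rational(1, 2)), -26), 2) = Pow(Add(Pow(Add(16, 13), Rational(1, 2)), -26), 2) = Pow(Add(Pow(29, Rational(1, 2)), -26), 2) = Pow(Add(-26, Pow(29, Rational(1, 2))), 2)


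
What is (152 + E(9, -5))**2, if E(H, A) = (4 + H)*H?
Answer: 72361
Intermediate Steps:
E(H, A) = H*(4 + H)
(152 + E(9, -5))**2 = (152 + 9*(4 + 9))**2 = (152 + 9*13)**2 = (152 + 117)**2 = 269**2 = 72361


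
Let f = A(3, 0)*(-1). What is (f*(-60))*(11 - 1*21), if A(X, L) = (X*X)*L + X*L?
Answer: 0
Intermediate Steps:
A(X, L) = L*X + L*X**2 (A(X, L) = X**2*L + L*X = L*X**2 + L*X = L*X + L*X**2)
f = 0 (f = (0*3*(1 + 3))*(-1) = (0*3*4)*(-1) = 0*(-1) = 0)
(f*(-60))*(11 - 1*21) = (0*(-60))*(11 - 1*21) = 0*(11 - 21) = 0*(-10) = 0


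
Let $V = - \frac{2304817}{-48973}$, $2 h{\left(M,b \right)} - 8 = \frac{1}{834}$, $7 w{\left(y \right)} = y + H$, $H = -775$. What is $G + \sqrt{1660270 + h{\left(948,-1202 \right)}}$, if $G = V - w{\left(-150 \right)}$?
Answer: $\frac{61433744}{342811} + \frac{\sqrt{1154813542761}}{834} \approx 1467.7$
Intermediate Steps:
$w{\left(y \right)} = - \frac{775}{7} + \frac{y}{7}$ ($w{\left(y \right)} = \frac{y - 775}{7} = \frac{-775 + y}{7} = - \frac{775}{7} + \frac{y}{7}$)
$h{\left(M,b \right)} = \frac{6673}{1668}$ ($h{\left(M,b \right)} = 4 + \frac{1}{2 \cdot 834} = 4 + \frac{1}{2} \cdot \frac{1}{834} = 4 + \frac{1}{1668} = \frac{6673}{1668}$)
$V = \frac{2304817}{48973}$ ($V = \left(-2304817\right) \left(- \frac{1}{48973}\right) = \frac{2304817}{48973} \approx 47.063$)
$G = \frac{61433744}{342811}$ ($G = \frac{2304817}{48973} - \left(- \frac{775}{7} + \frac{1}{7} \left(-150\right)\right) = \frac{2304817}{48973} - \left(- \frac{775}{7} - \frac{150}{7}\right) = \frac{2304817}{48973} - - \frac{925}{7} = \frac{2304817}{48973} + \frac{925}{7} = \frac{61433744}{342811} \approx 179.21$)
$G + \sqrt{1660270 + h{\left(948,-1202 \right)}} = \frac{61433744}{342811} + \sqrt{1660270 + \frac{6673}{1668}} = \frac{61433744}{342811} + \sqrt{\frac{2769337033}{1668}} = \frac{61433744}{342811} + \frac{\sqrt{1154813542761}}{834}$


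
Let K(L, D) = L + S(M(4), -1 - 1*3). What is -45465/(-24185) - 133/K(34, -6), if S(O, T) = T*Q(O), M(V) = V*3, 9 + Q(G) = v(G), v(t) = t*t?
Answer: 749197/349646 ≈ 2.1427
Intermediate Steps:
v(t) = t²
Q(G) = -9 + G²
M(V) = 3*V
S(O, T) = T*(-9 + O²)
K(L, D) = -540 + L (K(L, D) = L + (-1 - 1*3)*(-9 + (3*4)²) = L + (-1 - 3)*(-9 + 12²) = L - 4*(-9 + 144) = L - 4*135 = L - 540 = -540 + L)
-45465/(-24185) - 133/K(34, -6) = -45465/(-24185) - 133/(-540 + 34) = -45465*(-1/24185) - 133/(-506) = 1299/691 - 133*(-1/506) = 1299/691 + 133/506 = 749197/349646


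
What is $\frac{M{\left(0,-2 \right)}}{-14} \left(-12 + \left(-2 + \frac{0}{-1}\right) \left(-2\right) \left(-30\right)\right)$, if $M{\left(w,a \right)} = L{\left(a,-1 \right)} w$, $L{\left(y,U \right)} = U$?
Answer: $0$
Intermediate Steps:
$M{\left(w,a \right)} = - w$
$\frac{M{\left(0,-2 \right)}}{-14} \left(-12 + \left(-2 + \frac{0}{-1}\right) \left(-2\right) \left(-30\right)\right) = \frac{\left(-1\right) 0}{-14} \left(-12 + \left(-2 + \frac{0}{-1}\right) \left(-2\right) \left(-30\right)\right) = 0 \left(- \frac{1}{14}\right) \left(-12 + \left(-2 + 0 \left(-1\right)\right) \left(-2\right) \left(-30\right)\right) = 0 \left(-12 + \left(-2 + 0\right) \left(-2\right) \left(-30\right)\right) = 0 \left(-12 + \left(-2\right) \left(-2\right) \left(-30\right)\right) = 0 \left(-12 + 4 \left(-30\right)\right) = 0 \left(-12 - 120\right) = 0 \left(-132\right) = 0$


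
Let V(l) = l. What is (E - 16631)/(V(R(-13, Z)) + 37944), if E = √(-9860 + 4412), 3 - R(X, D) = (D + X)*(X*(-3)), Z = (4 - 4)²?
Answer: -16631/38454 + I*√1362/19227 ≈ -0.43249 + 0.0019195*I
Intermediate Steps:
Z = 0 (Z = 0² = 0)
R(X, D) = 3 + 3*X*(D + X) (R(X, D) = 3 - (D + X)*X*(-3) = 3 - (D + X)*(-3*X) = 3 - (-3)*X*(D + X) = 3 + 3*X*(D + X))
E = 2*I*√1362 (E = √(-5448) = 2*I*√1362 ≈ 73.811*I)
(E - 16631)/(V(R(-13, Z)) + 37944) = (2*I*√1362 - 16631)/((3 + 3*(-13)² + 3*0*(-13)) + 37944) = (-16631 + 2*I*√1362)/((3 + 3*169 + 0) + 37944) = (-16631 + 2*I*√1362)/((3 + 507 + 0) + 37944) = (-16631 + 2*I*√1362)/(510 + 37944) = (-16631 + 2*I*√1362)/38454 = (-16631 + 2*I*√1362)*(1/38454) = -16631/38454 + I*√1362/19227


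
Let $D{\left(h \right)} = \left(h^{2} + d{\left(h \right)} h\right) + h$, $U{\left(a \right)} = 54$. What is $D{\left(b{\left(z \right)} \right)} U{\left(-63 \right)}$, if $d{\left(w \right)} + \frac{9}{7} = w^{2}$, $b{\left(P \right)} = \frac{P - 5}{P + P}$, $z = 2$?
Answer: $\frac{4293}{224} \approx 19.165$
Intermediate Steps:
$b{\left(P \right)} = \frac{-5 + P}{2 P}$
$d{\left(w \right)} = - \frac{9}{7} + w^{2}$
$D{\left(h \right)} = h + h^{2} + h \left(- \frac{9}{7} + h^{2}\right)$ ($D{\left(h \right)} = \left(h^{2} + \left(- \frac{9}{7} + h^{2}\right) h\right) + h = \left(h^{2} + h \left(- \frac{9}{7} + h^{2}\right)\right) + h = h + h^{2} + h \left(- \frac{9}{7} + h^{2}\right)$)
$D{\left(b{\left(z \right)} \right)} U{\left(-63 \right)} = \frac{-5 + 2}{2 \cdot 2} \left(- \frac{2}{7} + \frac{-5 + 2}{2 \cdot 2} + \left(\frac{-5 + 2}{2 \cdot 2}\right)^{2}\right) 54 = \frac{1}{2} \cdot \frac{1}{2} \left(-3\right) \left(- \frac{2}{7} + \frac{1}{2} \cdot \frac{1}{2} \left(-3\right) + \left(\frac{1}{2} \cdot \frac{1}{2} \left(-3\right)\right)^{2}\right) 54 = - \frac{3 \left(- \frac{2}{7} - \frac{3}{4} + \left(- \frac{3}{4}\right)^{2}\right)}{4} \cdot 54 = - \frac{3 \left(- \frac{2}{7} - \frac{3}{4} + \frac{9}{16}\right)}{4} \cdot 54 = \left(- \frac{3}{4}\right) \left(- \frac{53}{112}\right) 54 = \frac{159}{448} \cdot 54 = \frac{4293}{224}$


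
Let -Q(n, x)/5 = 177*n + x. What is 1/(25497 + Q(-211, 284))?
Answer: 1/210812 ≈ 4.7436e-6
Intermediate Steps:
Q(n, x) = -885*n - 5*x (Q(n, x) = -5*(177*n + x) = -5*(x + 177*n) = -885*n - 5*x)
1/(25497 + Q(-211, 284)) = 1/(25497 + (-885*(-211) - 5*284)) = 1/(25497 + (186735 - 1420)) = 1/(25497 + 185315) = 1/210812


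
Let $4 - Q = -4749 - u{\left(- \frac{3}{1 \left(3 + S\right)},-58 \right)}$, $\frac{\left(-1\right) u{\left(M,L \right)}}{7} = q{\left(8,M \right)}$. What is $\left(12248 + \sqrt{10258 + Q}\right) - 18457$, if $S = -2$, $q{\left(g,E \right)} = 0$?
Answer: $-6209 + \sqrt{15011} \approx -6086.5$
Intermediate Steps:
$u{\left(M,L \right)} = 0$ ($u{\left(M,L \right)} = \left(-7\right) 0 = 0$)
$Q = 4753$ ($Q = 4 - \left(-4749 - 0\right) = 4 - \left(-4749 + 0\right) = 4 - -4749 = 4 + 4749 = 4753$)
$\left(12248 + \sqrt{10258 + Q}\right) - 18457 = \left(12248 + \sqrt{10258 + 4753}\right) - 18457 = \left(12248 + \sqrt{15011}\right) - 18457 = -6209 + \sqrt{15011}$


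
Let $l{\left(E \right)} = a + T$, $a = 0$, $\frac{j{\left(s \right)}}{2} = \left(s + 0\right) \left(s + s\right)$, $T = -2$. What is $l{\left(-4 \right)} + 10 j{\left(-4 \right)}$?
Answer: $638$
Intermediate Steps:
$j{\left(s \right)} = 4 s^{2}$ ($j{\left(s \right)} = 2 \left(s + 0\right) \left(s + s\right) = 2 s 2 s = 2 \cdot 2 s^{2} = 4 s^{2}$)
$l{\left(E \right)} = -2$ ($l{\left(E \right)} = 0 - 2 = -2$)
$l{\left(-4 \right)} + 10 j{\left(-4 \right)} = -2 + 10 \cdot 4 \left(-4\right)^{2} = -2 + 10 \cdot 4 \cdot 16 = -2 + 10 \cdot 64 = -2 + 640 = 638$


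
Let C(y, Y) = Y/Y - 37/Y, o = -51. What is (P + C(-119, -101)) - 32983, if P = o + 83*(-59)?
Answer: -3830893/101 ≈ -37930.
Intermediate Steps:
C(y, Y) = 1 - 37/Y
P = -4948 (P = -51 + 83*(-59) = -51 - 4897 = -4948)
(P + C(-119, -101)) - 32983 = (-4948 + (-37 - 101)/(-101)) - 32983 = (-4948 - 1/101*(-138)) - 32983 = (-4948 + 138/101) - 32983 = -499610/101 - 32983 = -3830893/101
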